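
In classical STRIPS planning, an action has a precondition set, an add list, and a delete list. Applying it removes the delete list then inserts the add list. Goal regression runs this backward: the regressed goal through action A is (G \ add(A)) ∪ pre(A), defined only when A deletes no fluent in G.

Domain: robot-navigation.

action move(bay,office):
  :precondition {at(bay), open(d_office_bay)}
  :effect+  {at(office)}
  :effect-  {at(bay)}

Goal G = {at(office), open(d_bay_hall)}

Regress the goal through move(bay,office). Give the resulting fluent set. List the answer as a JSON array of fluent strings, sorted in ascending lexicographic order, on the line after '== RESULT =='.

Regress:
  G ∩ del = {}  (empty — regression defined)
  G \ add = {at(office), open(d_bay_hall)} \ {at(office)} = {open(d_bay_hall)}
  ∪ pre   = {open(d_bay_hall)} ∪ {at(bay), open(d_office_bay)}
          = {at(bay), open(d_bay_hall), open(d_office_bay)}

== RESULT ==
["at(bay)", "open(d_bay_hall)", "open(d_office_bay)"]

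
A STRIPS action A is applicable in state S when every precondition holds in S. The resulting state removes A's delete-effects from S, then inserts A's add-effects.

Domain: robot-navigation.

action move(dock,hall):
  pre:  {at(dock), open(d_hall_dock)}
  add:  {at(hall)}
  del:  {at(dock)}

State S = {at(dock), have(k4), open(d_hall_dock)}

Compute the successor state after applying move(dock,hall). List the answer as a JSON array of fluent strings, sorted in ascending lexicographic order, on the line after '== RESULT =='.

Progress:
  pre ⊆ S: {at(dock), open(d_hall_dock)} ⊆ S  — applicable
  S \ del = {have(k4), open(d_hall_dock)}
  ∪ add   = {at(hall), have(k4), open(d_hall_dock)}

== RESULT ==
["at(hall)", "have(k4)", "open(d_hall_dock)"]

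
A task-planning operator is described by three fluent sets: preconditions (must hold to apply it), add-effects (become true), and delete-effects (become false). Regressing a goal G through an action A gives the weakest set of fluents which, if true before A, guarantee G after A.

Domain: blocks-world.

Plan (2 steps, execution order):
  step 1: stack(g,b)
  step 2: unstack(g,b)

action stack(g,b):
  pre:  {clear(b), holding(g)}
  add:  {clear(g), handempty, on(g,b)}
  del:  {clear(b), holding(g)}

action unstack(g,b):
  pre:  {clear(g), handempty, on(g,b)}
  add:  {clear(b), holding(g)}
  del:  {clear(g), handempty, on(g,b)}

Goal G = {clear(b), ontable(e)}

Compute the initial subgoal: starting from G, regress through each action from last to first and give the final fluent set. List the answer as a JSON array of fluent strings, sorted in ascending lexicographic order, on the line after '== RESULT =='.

Regress step by step:
  through step 2 (unstack(g,b)): drop {clear(b)}, keep {ontable(e)}, require {clear(g), handempty, on(g,b)}
    → {clear(g), handempty, on(g,b), ontable(e)}
  through step 1 (stack(g,b)): drop {clear(g), handempty, on(g,b)}, keep {ontable(e)}, require {clear(b), holding(g)}
    → {clear(b), holding(g), ontable(e)}

== RESULT ==
["clear(b)", "holding(g)", "ontable(e)"]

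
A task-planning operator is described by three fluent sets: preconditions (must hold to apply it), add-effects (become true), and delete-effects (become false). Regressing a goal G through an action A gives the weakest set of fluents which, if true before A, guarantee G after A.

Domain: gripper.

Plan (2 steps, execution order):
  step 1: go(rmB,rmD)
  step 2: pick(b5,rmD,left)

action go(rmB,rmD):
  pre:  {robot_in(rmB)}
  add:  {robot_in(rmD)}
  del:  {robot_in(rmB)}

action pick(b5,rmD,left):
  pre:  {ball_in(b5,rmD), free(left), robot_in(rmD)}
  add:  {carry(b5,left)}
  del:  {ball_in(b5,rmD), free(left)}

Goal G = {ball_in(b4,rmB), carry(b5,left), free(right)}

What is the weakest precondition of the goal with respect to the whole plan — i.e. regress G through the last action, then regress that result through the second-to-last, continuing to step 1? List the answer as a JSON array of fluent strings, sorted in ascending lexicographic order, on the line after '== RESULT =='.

Regress step by step:
  through step 2 (pick(b5,rmD,left)): drop {carry(b5,left)}, keep {ball_in(b4,rmB), free(right)}, require {ball_in(b5,rmD), free(left), robot_in(rmD)}
    → {ball_in(b4,rmB), ball_in(b5,rmD), free(left), free(right), robot_in(rmD)}
  through step 1 (go(rmB,rmD)): drop {robot_in(rmD)}, keep {ball_in(b4,rmB), ball_in(b5,rmD), free(left), free(right)}, require {robot_in(rmB)}
    → {ball_in(b4,rmB), ball_in(b5,rmD), free(left), free(right), robot_in(rmB)}

== RESULT ==
["ball_in(b4,rmB)", "ball_in(b5,rmD)", "free(left)", "free(right)", "robot_in(rmB)"]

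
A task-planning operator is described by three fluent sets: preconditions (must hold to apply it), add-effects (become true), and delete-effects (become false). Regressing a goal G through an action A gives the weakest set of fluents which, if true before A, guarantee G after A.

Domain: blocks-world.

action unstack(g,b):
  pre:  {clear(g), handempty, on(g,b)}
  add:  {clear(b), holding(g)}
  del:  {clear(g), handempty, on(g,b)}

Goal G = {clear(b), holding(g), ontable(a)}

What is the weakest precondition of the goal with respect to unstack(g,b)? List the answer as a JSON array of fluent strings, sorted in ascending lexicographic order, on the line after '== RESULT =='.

Regress:
  G ∩ del = {}  (empty — regression defined)
  G \ add = {clear(b), holding(g), ontable(a)} \ {clear(b), holding(g)} = {ontable(a)}
  ∪ pre   = {ontable(a)} ∪ {clear(g), handempty, on(g,b)}
          = {clear(g), handempty, on(g,b), ontable(a)}

== RESULT ==
["clear(g)", "handempty", "on(g,b)", "ontable(a)"]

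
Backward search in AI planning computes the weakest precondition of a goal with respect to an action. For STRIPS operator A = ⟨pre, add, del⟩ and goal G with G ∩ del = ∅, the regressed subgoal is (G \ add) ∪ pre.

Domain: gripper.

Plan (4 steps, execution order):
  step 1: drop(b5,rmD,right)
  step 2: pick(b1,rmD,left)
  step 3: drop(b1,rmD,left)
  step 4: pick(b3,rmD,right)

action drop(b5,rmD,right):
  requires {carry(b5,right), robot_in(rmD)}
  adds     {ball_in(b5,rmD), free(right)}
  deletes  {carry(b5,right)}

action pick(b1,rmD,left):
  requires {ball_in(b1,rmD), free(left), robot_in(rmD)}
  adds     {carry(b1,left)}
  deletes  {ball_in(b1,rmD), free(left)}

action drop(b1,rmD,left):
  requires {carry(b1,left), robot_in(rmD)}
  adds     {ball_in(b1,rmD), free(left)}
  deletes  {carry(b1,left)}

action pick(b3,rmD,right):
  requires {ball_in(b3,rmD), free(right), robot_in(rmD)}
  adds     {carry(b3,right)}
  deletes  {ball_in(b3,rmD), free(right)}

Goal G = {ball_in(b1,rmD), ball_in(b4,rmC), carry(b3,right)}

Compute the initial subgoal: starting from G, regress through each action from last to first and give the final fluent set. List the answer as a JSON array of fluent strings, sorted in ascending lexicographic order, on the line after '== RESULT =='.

Work backward from the goal:
  through step 4 (pick(b3,rmD,right)): drop {carry(b3,right)}, keep {ball_in(b1,rmD), ball_in(b4,rmC)}, require {ball_in(b3,rmD), free(right), robot_in(rmD)}
    → {ball_in(b1,rmD), ball_in(b3,rmD), ball_in(b4,rmC), free(right), robot_in(rmD)}
  through step 3 (drop(b1,rmD,left)): drop {ball_in(b1,rmD)}, keep {ball_in(b3,rmD), ball_in(b4,rmC), free(right), robot_in(rmD)}, require {carry(b1,left), robot_in(rmD)}
    → {ball_in(b3,rmD), ball_in(b4,rmC), carry(b1,left), free(right), robot_in(rmD)}
  through step 2 (pick(b1,rmD,left)): drop {carry(b1,left)}, keep {ball_in(b3,rmD), ball_in(b4,rmC), free(right), robot_in(rmD)}, require {ball_in(b1,rmD), free(left), robot_in(rmD)}
    → {ball_in(b1,rmD), ball_in(b3,rmD), ball_in(b4,rmC), free(left), free(right), robot_in(rmD)}
  through step 1 (drop(b5,rmD,right)): drop {free(right)}, keep {ball_in(b1,rmD), ball_in(b3,rmD), ball_in(b4,rmC), free(left), robot_in(rmD)}, require {carry(b5,right), robot_in(rmD)}
    → {ball_in(b1,rmD), ball_in(b3,rmD), ball_in(b4,rmC), carry(b5,right), free(left), robot_in(rmD)}

== RESULT ==
["ball_in(b1,rmD)", "ball_in(b3,rmD)", "ball_in(b4,rmC)", "carry(b5,right)", "free(left)", "robot_in(rmD)"]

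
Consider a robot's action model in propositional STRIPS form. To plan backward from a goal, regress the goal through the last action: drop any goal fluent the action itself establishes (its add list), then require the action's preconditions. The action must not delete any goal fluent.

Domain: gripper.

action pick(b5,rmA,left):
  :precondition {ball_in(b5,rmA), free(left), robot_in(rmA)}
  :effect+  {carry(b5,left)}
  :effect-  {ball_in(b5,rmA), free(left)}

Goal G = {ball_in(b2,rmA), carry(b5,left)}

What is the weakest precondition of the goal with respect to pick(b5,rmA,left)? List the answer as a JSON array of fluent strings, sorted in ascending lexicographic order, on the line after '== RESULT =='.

Compute (G \ add) ∪ pre:
  G ∩ del = {}  (empty — regression defined)
  G \ add = {ball_in(b2,rmA), carry(b5,left)} \ {carry(b5,left)} = {ball_in(b2,rmA)}
  ∪ pre   = {ball_in(b2,rmA)} ∪ {ball_in(b5,rmA), free(left), robot_in(rmA)}
          = {ball_in(b2,rmA), ball_in(b5,rmA), free(left), robot_in(rmA)}

== RESULT ==
["ball_in(b2,rmA)", "ball_in(b5,rmA)", "free(left)", "robot_in(rmA)"]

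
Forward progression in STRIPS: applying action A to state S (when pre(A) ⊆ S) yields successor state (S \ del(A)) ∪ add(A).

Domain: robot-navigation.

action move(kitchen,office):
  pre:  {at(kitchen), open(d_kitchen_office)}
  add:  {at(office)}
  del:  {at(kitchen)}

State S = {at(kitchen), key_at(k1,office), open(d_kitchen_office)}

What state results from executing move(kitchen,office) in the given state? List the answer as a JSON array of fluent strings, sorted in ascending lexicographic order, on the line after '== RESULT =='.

Progress:
  pre ⊆ S: {at(kitchen), open(d_kitchen_office)} ⊆ S  — applicable
  S \ del = {key_at(k1,office), open(d_kitchen_office)}
  ∪ add   = {at(office), key_at(k1,office), open(d_kitchen_office)}

== RESULT ==
["at(office)", "key_at(k1,office)", "open(d_kitchen_office)"]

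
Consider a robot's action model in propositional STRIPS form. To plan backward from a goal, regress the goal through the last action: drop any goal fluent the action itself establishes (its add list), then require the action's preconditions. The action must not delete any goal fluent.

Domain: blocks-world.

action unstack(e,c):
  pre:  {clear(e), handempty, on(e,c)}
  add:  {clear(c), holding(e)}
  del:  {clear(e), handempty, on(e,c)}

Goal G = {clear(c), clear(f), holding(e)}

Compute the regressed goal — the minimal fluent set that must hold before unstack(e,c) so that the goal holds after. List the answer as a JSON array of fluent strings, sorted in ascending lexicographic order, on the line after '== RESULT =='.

Regress:
  G ∩ del = {}  (empty — regression defined)
  G \ add = {clear(c), clear(f), holding(e)} \ {clear(c), holding(e)} = {clear(f)}
  ∪ pre   = {clear(f)} ∪ {clear(e), handempty, on(e,c)}
          = {clear(e), clear(f), handempty, on(e,c)}

== RESULT ==
["clear(e)", "clear(f)", "handempty", "on(e,c)"]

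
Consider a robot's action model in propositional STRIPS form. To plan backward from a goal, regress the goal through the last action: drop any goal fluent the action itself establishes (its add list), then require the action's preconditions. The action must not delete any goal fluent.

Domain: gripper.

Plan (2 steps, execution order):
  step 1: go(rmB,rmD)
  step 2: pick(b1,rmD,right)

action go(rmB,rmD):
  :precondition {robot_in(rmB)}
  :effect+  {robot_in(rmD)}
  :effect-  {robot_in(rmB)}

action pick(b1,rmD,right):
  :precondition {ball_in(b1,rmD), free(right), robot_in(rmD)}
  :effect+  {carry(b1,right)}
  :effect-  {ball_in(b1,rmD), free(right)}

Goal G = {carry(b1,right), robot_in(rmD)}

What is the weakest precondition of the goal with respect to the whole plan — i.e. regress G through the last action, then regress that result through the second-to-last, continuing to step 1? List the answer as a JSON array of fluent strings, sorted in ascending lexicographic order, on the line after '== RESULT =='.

Work backward from the goal:
  through step 2 (pick(b1,rmD,right)): drop {carry(b1,right)}, keep {robot_in(rmD)}, require {ball_in(b1,rmD), free(right), robot_in(rmD)}
    → {ball_in(b1,rmD), free(right), robot_in(rmD)}
  through step 1 (go(rmB,rmD)): drop {robot_in(rmD)}, keep {ball_in(b1,rmD), free(right)}, require {robot_in(rmB)}
    → {ball_in(b1,rmD), free(right), robot_in(rmB)}

== RESULT ==
["ball_in(b1,rmD)", "free(right)", "robot_in(rmB)"]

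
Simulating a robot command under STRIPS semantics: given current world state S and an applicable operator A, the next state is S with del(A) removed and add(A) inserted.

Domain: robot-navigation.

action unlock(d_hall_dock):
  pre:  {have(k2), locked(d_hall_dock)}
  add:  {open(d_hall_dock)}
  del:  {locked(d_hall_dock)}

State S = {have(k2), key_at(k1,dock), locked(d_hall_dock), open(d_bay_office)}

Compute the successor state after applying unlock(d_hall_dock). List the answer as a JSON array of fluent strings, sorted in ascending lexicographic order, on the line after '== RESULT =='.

Progress:
  pre ⊆ S: {have(k2), locked(d_hall_dock)} ⊆ S  — applicable
  S \ del = {have(k2), key_at(k1,dock), open(d_bay_office)}
  ∪ add   = {have(k2), key_at(k1,dock), open(d_bay_office), open(d_hall_dock)}

== RESULT ==
["have(k2)", "key_at(k1,dock)", "open(d_bay_office)", "open(d_hall_dock)"]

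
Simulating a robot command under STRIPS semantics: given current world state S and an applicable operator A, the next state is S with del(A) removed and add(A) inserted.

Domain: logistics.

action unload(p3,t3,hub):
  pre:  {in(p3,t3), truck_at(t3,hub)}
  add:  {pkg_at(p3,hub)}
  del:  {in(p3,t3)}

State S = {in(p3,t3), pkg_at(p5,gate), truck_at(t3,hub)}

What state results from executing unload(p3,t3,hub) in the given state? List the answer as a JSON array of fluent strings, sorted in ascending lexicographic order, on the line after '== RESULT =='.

Progress:
  pre ⊆ S: {in(p3,t3), truck_at(t3,hub)} ⊆ S  — applicable
  S \ del = {pkg_at(p5,gate), truck_at(t3,hub)}
  ∪ add   = {pkg_at(p3,hub), pkg_at(p5,gate), truck_at(t3,hub)}

== RESULT ==
["pkg_at(p3,hub)", "pkg_at(p5,gate)", "truck_at(t3,hub)"]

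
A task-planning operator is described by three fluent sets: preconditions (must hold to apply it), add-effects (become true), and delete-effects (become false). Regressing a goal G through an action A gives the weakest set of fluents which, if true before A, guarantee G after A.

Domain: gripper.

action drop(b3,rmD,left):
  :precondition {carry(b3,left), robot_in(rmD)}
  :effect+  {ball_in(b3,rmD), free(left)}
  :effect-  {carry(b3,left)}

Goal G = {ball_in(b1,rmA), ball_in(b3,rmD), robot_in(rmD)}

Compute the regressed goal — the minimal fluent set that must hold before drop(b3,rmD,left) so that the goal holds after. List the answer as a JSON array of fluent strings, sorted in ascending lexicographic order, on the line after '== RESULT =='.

Regress:
  G ∩ del = {}  (empty — regression defined)
  G \ add = {ball_in(b1,rmA), ball_in(b3,rmD), robot_in(rmD)} \ {ball_in(b3,rmD), free(left)} = {ball_in(b1,rmA), robot_in(rmD)}
  ∪ pre   = {ball_in(b1,rmA), robot_in(rmD)} ∪ {carry(b3,left), robot_in(rmD)}
          = {ball_in(b1,rmA), carry(b3,left), robot_in(rmD)}

== RESULT ==
["ball_in(b1,rmA)", "carry(b3,left)", "robot_in(rmD)"]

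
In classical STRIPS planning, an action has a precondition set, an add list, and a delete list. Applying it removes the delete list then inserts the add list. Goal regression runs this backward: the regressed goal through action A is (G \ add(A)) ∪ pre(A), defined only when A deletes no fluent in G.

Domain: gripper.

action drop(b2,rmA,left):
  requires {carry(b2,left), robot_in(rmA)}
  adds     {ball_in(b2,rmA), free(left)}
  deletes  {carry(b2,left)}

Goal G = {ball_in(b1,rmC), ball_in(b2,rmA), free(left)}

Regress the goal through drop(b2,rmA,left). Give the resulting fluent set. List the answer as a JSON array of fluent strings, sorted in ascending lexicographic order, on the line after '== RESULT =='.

Compute (G \ add) ∪ pre:
  G ∩ del = {}  (empty — regression defined)
  G \ add = {ball_in(b1,rmC), ball_in(b2,rmA), free(left)} \ {ball_in(b2,rmA), free(left)} = {ball_in(b1,rmC)}
  ∪ pre   = {ball_in(b1,rmC)} ∪ {carry(b2,left), robot_in(rmA)}
          = {ball_in(b1,rmC), carry(b2,left), robot_in(rmA)}

== RESULT ==
["ball_in(b1,rmC)", "carry(b2,left)", "robot_in(rmA)"]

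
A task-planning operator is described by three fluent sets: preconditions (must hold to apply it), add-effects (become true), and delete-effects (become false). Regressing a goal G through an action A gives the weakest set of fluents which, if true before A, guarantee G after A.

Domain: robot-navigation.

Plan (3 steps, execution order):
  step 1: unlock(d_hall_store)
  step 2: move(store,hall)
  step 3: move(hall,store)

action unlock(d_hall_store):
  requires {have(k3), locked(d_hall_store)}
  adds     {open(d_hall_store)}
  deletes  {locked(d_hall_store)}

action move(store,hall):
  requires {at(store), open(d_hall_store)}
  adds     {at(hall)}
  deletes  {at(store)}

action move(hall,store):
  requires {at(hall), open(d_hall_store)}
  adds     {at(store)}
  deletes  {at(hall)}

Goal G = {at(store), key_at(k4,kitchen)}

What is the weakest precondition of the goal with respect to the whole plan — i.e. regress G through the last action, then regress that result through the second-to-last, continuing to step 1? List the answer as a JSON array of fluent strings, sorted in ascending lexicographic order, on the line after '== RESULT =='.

Work backward from the goal:
  through step 3 (move(hall,store)): drop {at(store)}, keep {key_at(k4,kitchen)}, require {at(hall), open(d_hall_store)}
    → {at(hall), key_at(k4,kitchen), open(d_hall_store)}
  through step 2 (move(store,hall)): drop {at(hall)}, keep {key_at(k4,kitchen), open(d_hall_store)}, require {at(store), open(d_hall_store)}
    → {at(store), key_at(k4,kitchen), open(d_hall_store)}
  through step 1 (unlock(d_hall_store)): drop {open(d_hall_store)}, keep {at(store), key_at(k4,kitchen)}, require {have(k3), locked(d_hall_store)}
    → {at(store), have(k3), key_at(k4,kitchen), locked(d_hall_store)}

== RESULT ==
["at(store)", "have(k3)", "key_at(k4,kitchen)", "locked(d_hall_store)"]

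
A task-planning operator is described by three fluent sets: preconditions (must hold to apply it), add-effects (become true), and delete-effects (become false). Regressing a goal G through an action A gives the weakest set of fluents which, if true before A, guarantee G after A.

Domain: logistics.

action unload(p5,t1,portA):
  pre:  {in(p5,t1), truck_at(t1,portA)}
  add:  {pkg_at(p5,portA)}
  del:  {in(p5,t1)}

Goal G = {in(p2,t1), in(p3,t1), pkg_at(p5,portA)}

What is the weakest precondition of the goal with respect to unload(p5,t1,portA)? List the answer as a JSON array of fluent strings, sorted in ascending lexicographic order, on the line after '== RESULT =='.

Compute (G \ add) ∪ pre:
  G ∩ del = {}  (empty — regression defined)
  G \ add = {in(p2,t1), in(p3,t1), pkg_at(p5,portA)} \ {pkg_at(p5,portA)} = {in(p2,t1), in(p3,t1)}
  ∪ pre   = {in(p2,t1), in(p3,t1)} ∪ {in(p5,t1), truck_at(t1,portA)}
          = {in(p2,t1), in(p3,t1), in(p5,t1), truck_at(t1,portA)}

== RESULT ==
["in(p2,t1)", "in(p3,t1)", "in(p5,t1)", "truck_at(t1,portA)"]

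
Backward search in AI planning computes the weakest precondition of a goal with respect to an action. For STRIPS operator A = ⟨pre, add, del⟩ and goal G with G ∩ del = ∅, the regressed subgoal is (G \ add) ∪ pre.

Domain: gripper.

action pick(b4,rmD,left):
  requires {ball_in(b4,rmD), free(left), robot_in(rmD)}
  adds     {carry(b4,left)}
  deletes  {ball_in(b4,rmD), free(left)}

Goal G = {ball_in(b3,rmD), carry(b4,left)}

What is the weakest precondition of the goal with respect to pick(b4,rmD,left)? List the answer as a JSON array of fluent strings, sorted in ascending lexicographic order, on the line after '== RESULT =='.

Compute (G \ add) ∪ pre:
  G ∩ del = {}  (empty — regression defined)
  G \ add = {ball_in(b3,rmD), carry(b4,left)} \ {carry(b4,left)} = {ball_in(b3,rmD)}
  ∪ pre   = {ball_in(b3,rmD)} ∪ {ball_in(b4,rmD), free(left), robot_in(rmD)}
          = {ball_in(b3,rmD), ball_in(b4,rmD), free(left), robot_in(rmD)}

== RESULT ==
["ball_in(b3,rmD)", "ball_in(b4,rmD)", "free(left)", "robot_in(rmD)"]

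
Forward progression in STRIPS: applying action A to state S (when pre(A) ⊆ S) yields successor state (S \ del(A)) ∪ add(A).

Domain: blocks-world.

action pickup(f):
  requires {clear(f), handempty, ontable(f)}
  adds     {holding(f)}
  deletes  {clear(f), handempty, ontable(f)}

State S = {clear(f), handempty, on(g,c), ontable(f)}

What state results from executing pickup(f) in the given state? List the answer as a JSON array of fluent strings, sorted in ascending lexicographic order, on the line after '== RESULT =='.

Compute (S \ del) ∪ add:
  pre ⊆ S: {clear(f), handempty, ontable(f)} ⊆ S  — applicable
  S \ del = {on(g,c)}
  ∪ add   = {holding(f), on(g,c)}

== RESULT ==
["holding(f)", "on(g,c)"]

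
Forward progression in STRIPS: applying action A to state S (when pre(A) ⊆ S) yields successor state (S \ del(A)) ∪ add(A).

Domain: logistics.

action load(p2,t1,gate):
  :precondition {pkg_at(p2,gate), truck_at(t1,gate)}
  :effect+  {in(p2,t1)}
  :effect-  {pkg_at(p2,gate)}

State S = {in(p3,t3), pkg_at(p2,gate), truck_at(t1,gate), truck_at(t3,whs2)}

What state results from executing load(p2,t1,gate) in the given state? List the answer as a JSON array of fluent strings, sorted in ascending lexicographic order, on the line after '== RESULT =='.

Compute (S \ del) ∪ add:
  pre ⊆ S: {pkg_at(p2,gate), truck_at(t1,gate)} ⊆ S  — applicable
  S \ del = {in(p3,t3), truck_at(t1,gate), truck_at(t3,whs2)}
  ∪ add   = {in(p2,t1), in(p3,t3), truck_at(t1,gate), truck_at(t3,whs2)}

== RESULT ==
["in(p2,t1)", "in(p3,t3)", "truck_at(t1,gate)", "truck_at(t3,whs2)"]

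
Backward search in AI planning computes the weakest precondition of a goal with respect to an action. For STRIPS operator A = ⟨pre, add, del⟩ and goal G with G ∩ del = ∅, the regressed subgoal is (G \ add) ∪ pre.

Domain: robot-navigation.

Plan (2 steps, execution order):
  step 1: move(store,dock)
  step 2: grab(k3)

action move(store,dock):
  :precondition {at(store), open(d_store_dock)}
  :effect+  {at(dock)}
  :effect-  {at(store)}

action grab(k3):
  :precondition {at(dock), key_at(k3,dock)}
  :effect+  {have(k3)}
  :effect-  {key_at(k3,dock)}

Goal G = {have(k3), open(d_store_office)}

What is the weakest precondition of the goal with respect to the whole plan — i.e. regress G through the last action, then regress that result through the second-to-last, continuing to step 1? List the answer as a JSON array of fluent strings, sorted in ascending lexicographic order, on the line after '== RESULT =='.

Regress step by step:
  through step 2 (grab(k3)): drop {have(k3)}, keep {open(d_store_office)}, require {at(dock), key_at(k3,dock)}
    → {at(dock), key_at(k3,dock), open(d_store_office)}
  through step 1 (move(store,dock)): drop {at(dock)}, keep {key_at(k3,dock), open(d_store_office)}, require {at(store), open(d_store_dock)}
    → {at(store), key_at(k3,dock), open(d_store_dock), open(d_store_office)}

== RESULT ==
["at(store)", "key_at(k3,dock)", "open(d_store_dock)", "open(d_store_office)"]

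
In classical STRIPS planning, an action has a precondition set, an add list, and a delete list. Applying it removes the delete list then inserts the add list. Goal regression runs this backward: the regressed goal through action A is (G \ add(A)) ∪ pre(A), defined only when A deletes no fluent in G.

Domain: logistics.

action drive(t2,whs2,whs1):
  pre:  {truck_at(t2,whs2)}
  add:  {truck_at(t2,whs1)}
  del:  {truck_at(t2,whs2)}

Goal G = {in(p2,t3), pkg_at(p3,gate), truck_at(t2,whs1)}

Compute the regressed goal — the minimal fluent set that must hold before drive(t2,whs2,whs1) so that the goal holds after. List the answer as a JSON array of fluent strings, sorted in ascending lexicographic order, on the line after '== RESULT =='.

Compute (G \ add) ∪ pre:
  G ∩ del = {}  (empty — regression defined)
  G \ add = {in(p2,t3), pkg_at(p3,gate), truck_at(t2,whs1)} \ {truck_at(t2,whs1)} = {in(p2,t3), pkg_at(p3,gate)}
  ∪ pre   = {in(p2,t3), pkg_at(p3,gate)} ∪ {truck_at(t2,whs2)}
          = {in(p2,t3), pkg_at(p3,gate), truck_at(t2,whs2)}

== RESULT ==
["in(p2,t3)", "pkg_at(p3,gate)", "truck_at(t2,whs2)"]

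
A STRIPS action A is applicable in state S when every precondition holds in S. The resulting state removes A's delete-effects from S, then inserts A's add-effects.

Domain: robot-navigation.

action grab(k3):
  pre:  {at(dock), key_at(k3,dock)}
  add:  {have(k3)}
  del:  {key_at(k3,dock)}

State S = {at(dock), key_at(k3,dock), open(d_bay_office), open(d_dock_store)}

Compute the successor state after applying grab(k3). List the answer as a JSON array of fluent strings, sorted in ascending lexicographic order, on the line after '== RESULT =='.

Progress:
  pre ⊆ S: {at(dock), key_at(k3,dock)} ⊆ S  — applicable
  S \ del = {at(dock), open(d_bay_office), open(d_dock_store)}
  ∪ add   = {at(dock), have(k3), open(d_bay_office), open(d_dock_store)}

== RESULT ==
["at(dock)", "have(k3)", "open(d_bay_office)", "open(d_dock_store)"]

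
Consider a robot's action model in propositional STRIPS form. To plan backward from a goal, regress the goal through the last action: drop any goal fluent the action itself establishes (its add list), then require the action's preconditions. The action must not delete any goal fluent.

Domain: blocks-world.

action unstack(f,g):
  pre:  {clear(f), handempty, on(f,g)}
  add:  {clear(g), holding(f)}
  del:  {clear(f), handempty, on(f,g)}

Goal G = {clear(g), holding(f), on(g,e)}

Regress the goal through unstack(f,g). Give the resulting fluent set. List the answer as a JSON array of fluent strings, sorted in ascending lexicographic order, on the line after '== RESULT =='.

Regress:
  G ∩ del = {}  (empty — regression defined)
  G \ add = {clear(g), holding(f), on(g,e)} \ {clear(g), holding(f)} = {on(g,e)}
  ∪ pre   = {on(g,e)} ∪ {clear(f), handempty, on(f,g)}
          = {clear(f), handempty, on(f,g), on(g,e)}

== RESULT ==
["clear(f)", "handempty", "on(f,g)", "on(g,e)"]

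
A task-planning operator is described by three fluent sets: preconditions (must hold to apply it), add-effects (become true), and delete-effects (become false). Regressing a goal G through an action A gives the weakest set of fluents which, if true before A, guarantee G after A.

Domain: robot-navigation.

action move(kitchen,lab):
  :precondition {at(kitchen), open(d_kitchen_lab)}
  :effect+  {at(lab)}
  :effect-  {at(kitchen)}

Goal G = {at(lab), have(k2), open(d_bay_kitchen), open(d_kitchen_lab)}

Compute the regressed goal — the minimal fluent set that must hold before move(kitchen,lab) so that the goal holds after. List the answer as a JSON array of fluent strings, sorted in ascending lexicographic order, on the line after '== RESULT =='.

Compute (G \ add) ∪ pre:
  G ∩ del = {}  (empty — regression defined)
  G \ add = {at(lab), have(k2), open(d_bay_kitchen), open(d_kitchen_lab)} \ {at(lab)} = {have(k2), open(d_bay_kitchen), open(d_kitchen_lab)}
  ∪ pre   = {have(k2), open(d_bay_kitchen), open(d_kitchen_lab)} ∪ {at(kitchen), open(d_kitchen_lab)}
          = {at(kitchen), have(k2), open(d_bay_kitchen), open(d_kitchen_lab)}

== RESULT ==
["at(kitchen)", "have(k2)", "open(d_bay_kitchen)", "open(d_kitchen_lab)"]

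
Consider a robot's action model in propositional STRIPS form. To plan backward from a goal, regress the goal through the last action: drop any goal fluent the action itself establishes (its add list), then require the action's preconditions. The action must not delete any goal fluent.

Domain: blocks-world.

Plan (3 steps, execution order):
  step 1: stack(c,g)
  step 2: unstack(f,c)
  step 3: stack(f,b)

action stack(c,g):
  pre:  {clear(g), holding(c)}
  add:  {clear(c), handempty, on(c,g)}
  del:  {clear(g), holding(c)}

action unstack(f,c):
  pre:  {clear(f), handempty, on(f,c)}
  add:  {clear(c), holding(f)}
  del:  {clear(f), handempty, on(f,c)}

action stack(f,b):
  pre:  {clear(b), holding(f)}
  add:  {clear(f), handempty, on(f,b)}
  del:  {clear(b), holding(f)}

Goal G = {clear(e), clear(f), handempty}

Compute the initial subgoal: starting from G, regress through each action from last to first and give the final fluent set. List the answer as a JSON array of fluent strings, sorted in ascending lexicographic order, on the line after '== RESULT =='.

Regress step by step:
  through step 3 (stack(f,b)): drop {clear(f), handempty}, keep {clear(e)}, require {clear(b), holding(f)}
    → {clear(b), clear(e), holding(f)}
  through step 2 (unstack(f,c)): drop {holding(f)}, keep {clear(b), clear(e)}, require {clear(f), handempty, on(f,c)}
    → {clear(b), clear(e), clear(f), handempty, on(f,c)}
  through step 1 (stack(c,g)): drop {handempty}, keep {clear(b), clear(e), clear(f), on(f,c)}, require {clear(g), holding(c)}
    → {clear(b), clear(e), clear(f), clear(g), holding(c), on(f,c)}

== RESULT ==
["clear(b)", "clear(e)", "clear(f)", "clear(g)", "holding(c)", "on(f,c)"]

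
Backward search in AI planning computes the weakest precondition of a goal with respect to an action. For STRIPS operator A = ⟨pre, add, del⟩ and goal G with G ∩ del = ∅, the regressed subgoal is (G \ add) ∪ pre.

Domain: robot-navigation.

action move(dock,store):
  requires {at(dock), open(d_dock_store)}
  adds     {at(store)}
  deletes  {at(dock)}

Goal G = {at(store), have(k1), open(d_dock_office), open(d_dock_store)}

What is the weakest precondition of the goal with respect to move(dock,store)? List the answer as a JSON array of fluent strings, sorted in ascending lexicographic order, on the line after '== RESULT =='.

Regress:
  G ∩ del = {}  (empty — regression defined)
  G \ add = {at(store), have(k1), open(d_dock_office), open(d_dock_store)} \ {at(store)} = {have(k1), open(d_dock_office), open(d_dock_store)}
  ∪ pre   = {have(k1), open(d_dock_office), open(d_dock_store)} ∪ {at(dock), open(d_dock_store)}
          = {at(dock), have(k1), open(d_dock_office), open(d_dock_store)}

== RESULT ==
["at(dock)", "have(k1)", "open(d_dock_office)", "open(d_dock_store)"]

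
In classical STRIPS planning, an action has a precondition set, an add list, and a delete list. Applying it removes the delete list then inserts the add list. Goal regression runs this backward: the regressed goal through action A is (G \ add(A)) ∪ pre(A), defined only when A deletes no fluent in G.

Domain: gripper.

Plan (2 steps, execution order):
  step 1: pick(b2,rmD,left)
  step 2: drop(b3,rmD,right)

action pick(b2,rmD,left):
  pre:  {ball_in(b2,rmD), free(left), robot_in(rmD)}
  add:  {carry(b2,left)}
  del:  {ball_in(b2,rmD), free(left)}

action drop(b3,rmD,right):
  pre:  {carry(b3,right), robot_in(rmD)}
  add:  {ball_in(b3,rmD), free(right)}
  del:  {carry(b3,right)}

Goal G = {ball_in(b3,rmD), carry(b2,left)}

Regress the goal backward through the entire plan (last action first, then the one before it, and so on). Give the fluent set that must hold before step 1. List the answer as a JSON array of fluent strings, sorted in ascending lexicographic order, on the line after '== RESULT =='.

Work backward from the goal:
  through step 2 (drop(b3,rmD,right)): drop {ball_in(b3,rmD)}, keep {carry(b2,left)}, require {carry(b3,right), robot_in(rmD)}
    → {carry(b2,left), carry(b3,right), robot_in(rmD)}
  through step 1 (pick(b2,rmD,left)): drop {carry(b2,left)}, keep {carry(b3,right), robot_in(rmD)}, require {ball_in(b2,rmD), free(left), robot_in(rmD)}
    → {ball_in(b2,rmD), carry(b3,right), free(left), robot_in(rmD)}

== RESULT ==
["ball_in(b2,rmD)", "carry(b3,right)", "free(left)", "robot_in(rmD)"]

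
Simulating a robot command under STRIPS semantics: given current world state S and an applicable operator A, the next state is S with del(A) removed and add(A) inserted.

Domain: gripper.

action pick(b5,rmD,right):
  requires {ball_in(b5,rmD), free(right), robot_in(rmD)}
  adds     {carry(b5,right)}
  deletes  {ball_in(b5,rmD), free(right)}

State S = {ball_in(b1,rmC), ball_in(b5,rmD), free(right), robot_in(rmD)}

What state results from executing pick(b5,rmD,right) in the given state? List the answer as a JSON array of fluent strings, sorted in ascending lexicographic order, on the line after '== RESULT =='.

Progress:
  pre ⊆ S: {ball_in(b5,rmD), free(right), robot_in(rmD)} ⊆ S  — applicable
  S \ del = {ball_in(b1,rmC), robot_in(rmD)}
  ∪ add   = {ball_in(b1,rmC), carry(b5,right), robot_in(rmD)}

== RESULT ==
["ball_in(b1,rmC)", "carry(b5,right)", "robot_in(rmD)"]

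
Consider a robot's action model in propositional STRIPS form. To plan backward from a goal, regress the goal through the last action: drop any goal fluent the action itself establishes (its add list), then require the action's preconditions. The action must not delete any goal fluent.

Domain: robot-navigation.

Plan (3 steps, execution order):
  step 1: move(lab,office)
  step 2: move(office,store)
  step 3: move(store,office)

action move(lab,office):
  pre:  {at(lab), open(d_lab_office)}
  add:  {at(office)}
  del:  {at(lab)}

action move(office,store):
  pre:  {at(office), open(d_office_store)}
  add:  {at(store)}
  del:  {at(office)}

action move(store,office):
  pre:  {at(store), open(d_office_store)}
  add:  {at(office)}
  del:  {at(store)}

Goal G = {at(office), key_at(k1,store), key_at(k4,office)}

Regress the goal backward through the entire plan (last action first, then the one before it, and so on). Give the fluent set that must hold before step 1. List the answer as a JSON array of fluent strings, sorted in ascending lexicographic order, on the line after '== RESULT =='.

Work backward from the goal:
  through step 3 (move(store,office)): drop {at(office)}, keep {key_at(k1,store), key_at(k4,office)}, require {at(store), open(d_office_store)}
    → {at(store), key_at(k1,store), key_at(k4,office), open(d_office_store)}
  through step 2 (move(office,store)): drop {at(store)}, keep {key_at(k1,store), key_at(k4,office), open(d_office_store)}, require {at(office), open(d_office_store)}
    → {at(office), key_at(k1,store), key_at(k4,office), open(d_office_store)}
  through step 1 (move(lab,office)): drop {at(office)}, keep {key_at(k1,store), key_at(k4,office), open(d_office_store)}, require {at(lab), open(d_lab_office)}
    → {at(lab), key_at(k1,store), key_at(k4,office), open(d_lab_office), open(d_office_store)}

== RESULT ==
["at(lab)", "key_at(k1,store)", "key_at(k4,office)", "open(d_lab_office)", "open(d_office_store)"]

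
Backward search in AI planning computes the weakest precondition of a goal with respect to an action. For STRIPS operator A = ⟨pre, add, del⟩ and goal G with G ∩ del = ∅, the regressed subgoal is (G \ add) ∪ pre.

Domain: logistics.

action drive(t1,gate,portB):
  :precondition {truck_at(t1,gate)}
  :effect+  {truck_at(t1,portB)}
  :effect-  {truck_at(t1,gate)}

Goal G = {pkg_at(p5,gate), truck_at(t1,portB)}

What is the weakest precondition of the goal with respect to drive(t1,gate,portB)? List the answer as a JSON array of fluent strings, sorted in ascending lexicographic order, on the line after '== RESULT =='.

Compute (G \ add) ∪ pre:
  G ∩ del = {}  (empty — regression defined)
  G \ add = {pkg_at(p5,gate), truck_at(t1,portB)} \ {truck_at(t1,portB)} = {pkg_at(p5,gate)}
  ∪ pre   = {pkg_at(p5,gate)} ∪ {truck_at(t1,gate)}
          = {pkg_at(p5,gate), truck_at(t1,gate)}

== RESULT ==
["pkg_at(p5,gate)", "truck_at(t1,gate)"]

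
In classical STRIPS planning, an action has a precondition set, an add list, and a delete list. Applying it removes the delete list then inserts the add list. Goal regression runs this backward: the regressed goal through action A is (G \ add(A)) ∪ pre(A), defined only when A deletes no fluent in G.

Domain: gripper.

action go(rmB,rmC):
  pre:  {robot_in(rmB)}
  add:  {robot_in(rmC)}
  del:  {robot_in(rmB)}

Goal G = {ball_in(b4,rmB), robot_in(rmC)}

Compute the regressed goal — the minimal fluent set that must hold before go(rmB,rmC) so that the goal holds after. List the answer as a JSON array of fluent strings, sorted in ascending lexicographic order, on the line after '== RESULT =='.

Regress:
  G ∩ del = {}  (empty — regression defined)
  G \ add = {ball_in(b4,rmB), robot_in(rmC)} \ {robot_in(rmC)} = {ball_in(b4,rmB)}
  ∪ pre   = {ball_in(b4,rmB)} ∪ {robot_in(rmB)}
          = {ball_in(b4,rmB), robot_in(rmB)}

== RESULT ==
["ball_in(b4,rmB)", "robot_in(rmB)"]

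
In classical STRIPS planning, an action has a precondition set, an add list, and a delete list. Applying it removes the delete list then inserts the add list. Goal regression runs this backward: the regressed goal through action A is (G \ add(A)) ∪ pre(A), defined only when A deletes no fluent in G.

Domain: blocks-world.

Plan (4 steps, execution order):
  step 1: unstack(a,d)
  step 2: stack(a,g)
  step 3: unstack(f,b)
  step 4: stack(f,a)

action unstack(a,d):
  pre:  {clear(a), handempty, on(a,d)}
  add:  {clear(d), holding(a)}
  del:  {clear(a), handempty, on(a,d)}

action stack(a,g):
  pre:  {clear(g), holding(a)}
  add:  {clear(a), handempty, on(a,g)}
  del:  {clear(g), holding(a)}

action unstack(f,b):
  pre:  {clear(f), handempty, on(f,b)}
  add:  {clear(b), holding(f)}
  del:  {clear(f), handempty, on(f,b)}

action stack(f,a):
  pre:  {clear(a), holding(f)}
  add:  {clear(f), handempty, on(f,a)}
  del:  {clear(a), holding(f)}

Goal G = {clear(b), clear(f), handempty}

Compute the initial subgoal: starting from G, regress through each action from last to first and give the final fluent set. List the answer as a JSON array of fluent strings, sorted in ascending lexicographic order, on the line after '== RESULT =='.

Regress step by step:
  through step 4 (stack(f,a)): drop {clear(f), handempty}, keep {clear(b)}, require {clear(a), holding(f)}
    → {clear(a), clear(b), holding(f)}
  through step 3 (unstack(f,b)): drop {clear(b), holding(f)}, keep {clear(a)}, require {clear(f), handempty, on(f,b)}
    → {clear(a), clear(f), handempty, on(f,b)}
  through step 2 (stack(a,g)): drop {clear(a), handempty}, keep {clear(f), on(f,b)}, require {clear(g), holding(a)}
    → {clear(f), clear(g), holding(a), on(f,b)}
  through step 1 (unstack(a,d)): drop {holding(a)}, keep {clear(f), clear(g), on(f,b)}, require {clear(a), handempty, on(a,d)}
    → {clear(a), clear(f), clear(g), handempty, on(a,d), on(f,b)}

== RESULT ==
["clear(a)", "clear(f)", "clear(g)", "handempty", "on(a,d)", "on(f,b)"]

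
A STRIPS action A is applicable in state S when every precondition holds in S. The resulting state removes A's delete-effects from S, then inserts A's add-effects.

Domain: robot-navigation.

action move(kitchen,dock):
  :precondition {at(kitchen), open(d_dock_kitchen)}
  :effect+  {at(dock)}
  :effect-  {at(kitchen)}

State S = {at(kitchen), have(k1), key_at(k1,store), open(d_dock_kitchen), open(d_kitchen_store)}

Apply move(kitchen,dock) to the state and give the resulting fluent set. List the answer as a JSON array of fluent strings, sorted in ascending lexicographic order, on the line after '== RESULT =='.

Compute (S \ del) ∪ add:
  pre ⊆ S: {at(kitchen), open(d_dock_kitchen)} ⊆ S  — applicable
  S \ del = {have(k1), key_at(k1,store), open(d_dock_kitchen), open(d_kitchen_store)}
  ∪ add   = {at(dock), have(k1), key_at(k1,store), open(d_dock_kitchen), open(d_kitchen_store)}

== RESULT ==
["at(dock)", "have(k1)", "key_at(k1,store)", "open(d_dock_kitchen)", "open(d_kitchen_store)"]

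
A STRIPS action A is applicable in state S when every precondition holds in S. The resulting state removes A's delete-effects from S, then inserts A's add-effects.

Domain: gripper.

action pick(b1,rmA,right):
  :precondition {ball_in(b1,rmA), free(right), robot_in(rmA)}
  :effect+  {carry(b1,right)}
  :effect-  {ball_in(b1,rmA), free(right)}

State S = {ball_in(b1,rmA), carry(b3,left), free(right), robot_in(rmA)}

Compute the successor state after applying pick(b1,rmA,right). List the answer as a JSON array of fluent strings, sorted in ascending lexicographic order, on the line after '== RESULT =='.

Progress:
  pre ⊆ S: {ball_in(b1,rmA), free(right), robot_in(rmA)} ⊆ S  — applicable
  S \ del = {carry(b3,left), robot_in(rmA)}
  ∪ add   = {carry(b1,right), carry(b3,left), robot_in(rmA)}

== RESULT ==
["carry(b1,right)", "carry(b3,left)", "robot_in(rmA)"]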